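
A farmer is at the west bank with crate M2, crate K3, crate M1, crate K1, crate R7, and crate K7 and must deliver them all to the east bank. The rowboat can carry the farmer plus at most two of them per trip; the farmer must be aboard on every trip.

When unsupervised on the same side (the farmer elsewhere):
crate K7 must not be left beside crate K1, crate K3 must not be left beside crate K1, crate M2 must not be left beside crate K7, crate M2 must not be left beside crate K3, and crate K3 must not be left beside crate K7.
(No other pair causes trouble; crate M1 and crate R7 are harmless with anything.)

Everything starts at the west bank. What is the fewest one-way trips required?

9

Counting alone: the farmer can take at most 2 across per trip to the east bank, so moving all 6 needs at least 3 loaded trips out, with a return between consecutive ones — at least 5 crossings.
The safety rule pushes this higher. Following every safe sequence of crossings, the most of the 6 that can be at the east bank as the rowboat arrives there on crossings 5, 7 is 4, 5 respectively — never all 6.
So no plan with fewer than 9 crossings exists, and this one achieves 9:
1. Farmer goes to the east bank with crate K3 and crate K7.
2. Farmer goes back to the west bank with crate K3.
3. Farmer goes to the east bank with crate K1 and crate M2.
4. Farmer goes back to the west bank with crate K7.
5. Farmer goes to the east bank with crate K3 and crate M1.
6. Farmer goes back to the west bank with crate K3.
7. Farmer goes to the east bank with crate K3 and crate R7.
8. Farmer goes back to the west bank with crate K3.
9. Farmer goes to the east bank with crate K3 and crate K7.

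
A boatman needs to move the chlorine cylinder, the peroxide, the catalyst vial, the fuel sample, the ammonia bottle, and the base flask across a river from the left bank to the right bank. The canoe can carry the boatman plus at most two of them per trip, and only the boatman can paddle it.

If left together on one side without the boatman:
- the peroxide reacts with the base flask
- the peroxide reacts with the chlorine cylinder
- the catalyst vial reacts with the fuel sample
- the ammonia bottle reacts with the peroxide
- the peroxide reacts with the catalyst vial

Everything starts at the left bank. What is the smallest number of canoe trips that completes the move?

Counting alone: the boatman can take at most 2 across per trip to the right bank, so moving all 6 needs at least 3 loaded trips out, with a return between consecutive ones — at least 5 crossings.
The safety rule pushes this higher. Following every safe sequence of crossings, the most of the 6 that can be at the right bank as the canoe arrives there on crossing 5 is 5 — never all 6.
So no plan with fewer than 7 crossings exists, and this one achieves 7:
1. Boatman goes to the right bank with the catalyst vial and the peroxide.
2. Boatman goes back to the left bank with the peroxide.
3. Boatman goes to the right bank with the chlorine cylinder and the peroxide.
4. Boatman goes back to the left bank with the peroxide.
5. Boatman goes to the right bank with the ammonia bottle and the base flask.
6. Boatman goes back to the left bank alone.
7. Boatman goes to the right bank with the fuel sample and the peroxide.

7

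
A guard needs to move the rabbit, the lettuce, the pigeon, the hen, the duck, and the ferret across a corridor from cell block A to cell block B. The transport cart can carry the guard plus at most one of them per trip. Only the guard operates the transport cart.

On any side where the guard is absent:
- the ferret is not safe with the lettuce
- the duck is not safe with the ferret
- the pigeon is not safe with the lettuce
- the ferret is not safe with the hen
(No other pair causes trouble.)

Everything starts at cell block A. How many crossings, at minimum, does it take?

Whatever the first load, the items left behind include a forbidden pair without the guard. No opening move is safe, so no plan exists.

impossible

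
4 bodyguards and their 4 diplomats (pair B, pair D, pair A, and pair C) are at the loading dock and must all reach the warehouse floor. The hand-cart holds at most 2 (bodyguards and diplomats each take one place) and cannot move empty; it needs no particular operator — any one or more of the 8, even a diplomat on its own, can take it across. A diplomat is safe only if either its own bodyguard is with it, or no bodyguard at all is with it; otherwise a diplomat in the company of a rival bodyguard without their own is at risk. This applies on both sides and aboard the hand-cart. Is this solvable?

No

Following every safe sequence of crossings from the start, the most of the 8 that can be at the warehouse floor as the hand-cart arrives there on crossings 1, 3, 5 is 2, 3, 4 respectively; the best ever achieved is 4 of 8.
From crossing 7 on, no configuration arises that was not already reachable earlier: only 44 distinct safe configurations (who is on which side, and where the hand-cart is) can ever be reached, none of them has everyone across, and every continuation just revisits them. So no valid plan exists.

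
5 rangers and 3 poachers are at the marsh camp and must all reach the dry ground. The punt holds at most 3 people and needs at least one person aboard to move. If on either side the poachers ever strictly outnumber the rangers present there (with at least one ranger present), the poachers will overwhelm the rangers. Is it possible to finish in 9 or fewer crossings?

Yes

Yes — this plan uses 7 crossings (≤ 9):
1. 2 poachers → the dry ground.  (the marsh camp: 5R 1P; the dry ground: 0R 2P)
2. 1 poacher ← the marsh camp.  (the marsh camp: 5R 2P; the dry ground: 0R 1P)
3. 2 rangers and 1 poacher → the dry ground.  (the marsh camp: 3R 1P; the dry ground: 2R 2P)
4. 1 poacher ← the marsh camp.  (the marsh camp: 3R 2P; the dry ground: 2R 1P)
5. 1 ranger and 2 poachers → the dry ground.  (the marsh camp: 2R 0P; the dry ground: 3R 3P)
6. 1 poacher ← the marsh camp.  (the marsh camp: 2R 1P; the dry ground: 3R 2P)
7. 2 rangers and 1 poacher → the dry ground.  (the marsh camp: 0R 0P; the dry ground: 5R 3P)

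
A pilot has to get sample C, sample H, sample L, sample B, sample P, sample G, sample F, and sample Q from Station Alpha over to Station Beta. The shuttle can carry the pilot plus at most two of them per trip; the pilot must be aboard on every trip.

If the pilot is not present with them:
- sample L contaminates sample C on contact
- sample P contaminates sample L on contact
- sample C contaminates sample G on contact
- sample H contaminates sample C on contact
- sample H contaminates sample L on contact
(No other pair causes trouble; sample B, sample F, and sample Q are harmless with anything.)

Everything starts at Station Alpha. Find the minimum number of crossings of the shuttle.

13

Counting alone: the pilot can take at most 2 across per trip to Station Beta, so moving all 8 needs at least 4 loaded trips out, with a return between consecutive ones — at least 7 crossings.
The safety rule pushes this higher. Following every safe sequence of crossings, the most of the 8 that can be at Station Beta as the shuttle arrives there on crossings 7, 9, 11 is 5, 6, 7 respectively — never all 8.
So no plan with fewer than 13 crossings exists, and this one achieves 13:
1. Pilot goes to Station Beta with sample C and sample L.
2. Pilot goes back to Station Alpha with sample C.
3. Pilot goes to Station Beta with sample B and sample C.
4. Pilot goes back to Station Alpha with sample C.
5. Pilot goes to Station Beta with sample C and sample P.
6. Pilot goes back to Station Alpha with sample L.
7. Pilot goes to Station Beta with sample G and sample H.
8. Pilot goes back to Station Alpha with sample C.
9. Pilot goes to Station Beta with sample C and sample F.
10. Pilot goes back to Station Alpha with sample C.
11. Pilot goes to Station Beta with sample C and sample Q.
12. Pilot goes back to Station Alpha with sample C.
13. Pilot goes to Station Beta with sample C and sample L.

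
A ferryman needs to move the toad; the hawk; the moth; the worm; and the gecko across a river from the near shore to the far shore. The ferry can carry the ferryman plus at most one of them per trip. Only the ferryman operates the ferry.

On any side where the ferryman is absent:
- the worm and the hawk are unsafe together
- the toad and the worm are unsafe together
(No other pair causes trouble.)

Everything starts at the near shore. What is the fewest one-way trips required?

11

Counting alone: the ferryman can take at most 1 across per trip to the far shore, so moving all 5 needs at least 5 loaded trips out, with a return between consecutive ones — at least 9 crossings.
The safety rule pushes this higher. Following every safe sequence of crossings, the most of the 5 that can be at the far shore as the ferry arrives there on crossing 9 is 4 — never all 5.
So no plan with fewer than 11 crossings exists, and this one achieves 11:
1. Ferryman goes to the far shore with the worm.  [the near shore: the gecko, the hawk, the moth, the toad | the far shore: the worm]
2. Ferryman goes back to the near shore alone.  [the near shore: the gecko, the hawk, the moth, the toad | the far shore: the worm]
3. Ferryman goes to the far shore with the toad.  [the near shore: the gecko, the hawk, the moth | the far shore: the toad, the worm]
4. Ferryman goes back to the near shore with the worm.  [the near shore: the gecko, the hawk, the moth, the worm | the far shore: the toad]
5. Ferryman goes to the far shore with the hawk.  [the near shore: the gecko, the moth, the worm | the far shore: the hawk, the toad]
6. Ferryman goes back to the near shore alone.  [the near shore: the gecko, the moth, the worm | the far shore: the hawk, the toad]
7. Ferryman goes to the far shore with the moth.  [the near shore: the gecko, the worm | the far shore: the hawk, the moth, the toad]
8. Ferryman goes back to the near shore alone.  [the near shore: the gecko, the worm | the far shore: the hawk, the moth, the toad]
9. Ferryman goes to the far shore with the gecko.  [the near shore: the worm | the far shore: the gecko, the hawk, the moth, the toad]
10. Ferryman goes back to the near shore alone.  [the near shore: the worm | the far shore: the gecko, the hawk, the moth, the toad]
11. Ferryman goes to the far shore with the worm.  [the near shore: — | the far shore: the gecko, the hawk, the moth, the toad, the worm]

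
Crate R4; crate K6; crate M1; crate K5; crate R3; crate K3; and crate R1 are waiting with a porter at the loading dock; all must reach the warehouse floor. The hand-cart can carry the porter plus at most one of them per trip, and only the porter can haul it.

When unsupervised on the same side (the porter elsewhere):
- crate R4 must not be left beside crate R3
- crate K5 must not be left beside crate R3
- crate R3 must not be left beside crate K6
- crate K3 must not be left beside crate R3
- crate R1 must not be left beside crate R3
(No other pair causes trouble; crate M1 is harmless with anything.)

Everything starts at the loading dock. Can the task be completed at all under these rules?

Following every safe sequence of crossings from the start, the most of the 7 that can be at the warehouse floor as the hand-cart arrives there on crossings 1, 3, 5 is 1, 2, 3 respectively; the best ever achieved is 3 of 7.
From crossing 7 on, no configuration arises that was not already reachable earlier: only 26 distinct safe configurations (who is on which side, and where the hand-cart is) can ever be reached, none of them has everyone across, and every continuation just revisits them. So no valid plan exists.

No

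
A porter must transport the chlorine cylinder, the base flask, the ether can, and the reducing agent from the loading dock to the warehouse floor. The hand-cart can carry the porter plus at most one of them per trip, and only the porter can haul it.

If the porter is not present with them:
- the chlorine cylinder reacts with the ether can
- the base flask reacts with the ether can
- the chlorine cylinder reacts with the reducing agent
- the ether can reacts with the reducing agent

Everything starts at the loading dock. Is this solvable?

No

Whatever the first load, the items left behind include a forbidden pair without the porter. No opening move is safe, so no plan exists.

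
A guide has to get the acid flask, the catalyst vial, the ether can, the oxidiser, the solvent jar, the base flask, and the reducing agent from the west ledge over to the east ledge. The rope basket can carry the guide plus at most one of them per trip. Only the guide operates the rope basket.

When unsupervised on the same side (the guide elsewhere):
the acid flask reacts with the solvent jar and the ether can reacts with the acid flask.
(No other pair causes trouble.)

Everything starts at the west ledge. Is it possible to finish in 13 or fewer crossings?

Counting alone: the guide can take at most 1 across per trip to the east ledge, so moving all 7 needs at least 7 loaded trips out, with a return between consecutive ones — at least 13 crossings.
The safety rule pushes this higher. Following every safe sequence of crossings, the most of the 7 that can be at the east ledge as the rope basket arrives there on crossing 13 is 6 — never all 7.
So the move cannot be finished within 13 crossings. (The shortest complete plan takes 15:)
1. Guide goes to the east ledge with the acid flask.
2. Guide goes back to the west ledge alone.
3. Guide goes to the east ledge with the catalyst vial.
4. Guide goes back to the west ledge alone.
5. Guide goes to the east ledge with the ether can.
6. Guide goes back to the west ledge with the acid flask.
7. Guide goes to the east ledge with the solvent jar.
8. Guide goes back to the west ledge alone.
9. Guide goes to the east ledge with the oxidiser.
10. Guide goes back to the west ledge alone.
11. Guide goes to the east ledge with the base flask.
12. Guide goes back to the west ledge alone.
13. Guide goes to the east ledge with the reducing agent.
14. Guide goes back to the west ledge alone.
15. Guide goes to the east ledge with the acid flask.

No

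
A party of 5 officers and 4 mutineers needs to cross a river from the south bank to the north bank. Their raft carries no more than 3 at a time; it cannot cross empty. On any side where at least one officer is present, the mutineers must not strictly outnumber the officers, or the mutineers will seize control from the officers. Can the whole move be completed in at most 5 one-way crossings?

No

Counting alone: each trip to the north bank takes at most 3 across and each return brings at least 1 back, so after t trips out (and t−1 returns) at most 3t − (t−1) of the 9 are across; that first reaches 9 at t = 4, so at least 7 crossings are needed.
Since 5 < 7, 5 crossings cannot be enough. (The shortest complete plan in fact takes 7:)
1. 3 mutineers → the north bank.  (the south bank: 5O 1M; the north bank: 0O 3M)
2. 1 mutineer ← the south bank.  (the south bank: 5O 2M; the north bank: 0O 2M)
3. 3 officers → the north bank.  (the south bank: 2O 2M; the north bank: 3O 2M)
4. 1 officer ← the south bank.  (the south bank: 3O 2M; the north bank: 2O 2M)
5. 2 officers and 1 mutineer → the north bank.  (the south bank: 1O 1M; the north bank: 4O 3M)
6. 1 officer ← the south bank.  (the south bank: 2O 1M; the north bank: 3O 3M)
7. 2 officers and 1 mutineer → the north bank.  (the south bank: 0O 0M; the north bank: 5O 4M)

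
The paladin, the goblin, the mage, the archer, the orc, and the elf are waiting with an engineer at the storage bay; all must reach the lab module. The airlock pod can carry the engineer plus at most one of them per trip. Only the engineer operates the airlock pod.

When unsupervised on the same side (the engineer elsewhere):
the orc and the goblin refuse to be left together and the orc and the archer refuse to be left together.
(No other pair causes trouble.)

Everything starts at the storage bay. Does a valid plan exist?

Yes

1. Engineer goes to the lab module with the orc.  [the storage bay: the archer, the elf, the goblin, the mage, the paladin | the lab module: the orc]
2. Engineer goes back to the storage bay alone.  [the storage bay: the archer, the elf, the goblin, the mage, the paladin | the lab module: the orc]
3. Engineer goes to the lab module with the paladin.  [the storage bay: the archer, the elf, the goblin, the mage | the lab module: the orc, the paladin]
4. Engineer goes back to the storage bay alone.  [the storage bay: the archer, the elf, the goblin, the mage | the lab module: the orc, the paladin]
5. Engineer goes to the lab module with the goblin.  [the storage bay: the archer, the elf, the mage | the lab module: the goblin, the orc, the paladin]
6. Engineer goes back to the storage bay with the orc.  [the storage bay: the archer, the elf, the mage, the orc | the lab module: the goblin, the paladin]
7. Engineer goes to the lab module with the archer.  [the storage bay: the elf, the mage, the orc | the lab module: the archer, the goblin, the paladin]
8. Engineer goes back to the storage bay alone.  [the storage bay: the elf, the mage, the orc | the lab module: the archer, the goblin, the paladin]
9. Engineer goes to the lab module with the mage.  [the storage bay: the elf, the orc | the lab module: the archer, the goblin, the mage, the paladin]
10. Engineer goes back to the storage bay alone.  [the storage bay: the elf, the orc | the lab module: the archer, the goblin, the mage, the paladin]
11. Engineer goes to the lab module with the elf.  [the storage bay: the orc | the lab module: the archer, the elf, the goblin, the mage, the paladin]
12. Engineer goes back to the storage bay alone.  [the storage bay: the orc | the lab module: the archer, the elf, the goblin, the mage, the paladin]
13. Engineer goes to the lab module with the orc.  [the storage bay: — | the lab module: the archer, the elf, the goblin, the mage, the orc, the paladin]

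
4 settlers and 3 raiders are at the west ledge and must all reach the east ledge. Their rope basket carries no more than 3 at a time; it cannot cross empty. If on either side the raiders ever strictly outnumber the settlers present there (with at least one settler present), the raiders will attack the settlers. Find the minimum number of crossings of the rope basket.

Counting alone: each trip to the east ledge takes at most 3 across and each return brings at least 1 back, so after t trips out (and t−1 returns) at most 3t − (t−1) of the 7 are across; that first reaches 7 at t = 3, so at least 5 crossings are needed.
The plan below uses exactly 5 crossings, so it is optimal:
1. 3 raiders → the east ledge.  (the west ledge: 4S 0R; the east ledge: 0S 3R)
2. 1 raider ← the west ledge.  (the west ledge: 4S 1R; the east ledge: 0S 2R)
3. 3 settlers → the east ledge.  (the west ledge: 1S 1R; the east ledge: 3S 2R)
4. 1 settler ← the west ledge.  (the west ledge: 2S 1R; the east ledge: 2S 2R)
5. 2 settlers and 1 raider → the east ledge.  (the west ledge: 0S 0R; the east ledge: 4S 3R)

5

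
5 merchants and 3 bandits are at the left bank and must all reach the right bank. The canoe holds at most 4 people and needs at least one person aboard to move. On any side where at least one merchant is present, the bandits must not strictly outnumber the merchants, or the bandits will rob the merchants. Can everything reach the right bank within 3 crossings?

Counting alone: each trip to the right bank takes at most 4 across and each return brings at least 1 back, so after t trips out (and t−1 returns) at most 4t − (t−1) of the 8 are across; that first reaches 8 at t = 3, so at least 5 crossings are needed.
Since 3 < 5, 3 crossings cannot be enough. (The shortest complete plan in fact takes 5:)
1. 2 bandits → the right bank.  (the left bank: 5M 1B; the right bank: 0M 2B)
2. 1 bandit ← the left bank.  (the left bank: 5M 2B; the right bank: 0M 1B)
3. 3 merchants and 1 bandit → the right bank.  (the left bank: 2M 1B; the right bank: 3M 2B)
4. 1 bandit ← the left bank.  (the left bank: 2M 2B; the right bank: 3M 1B)
5. 2 merchants and 2 bandits → the right bank.  (the left bank: 0M 0B; the right bank: 5M 3B)

No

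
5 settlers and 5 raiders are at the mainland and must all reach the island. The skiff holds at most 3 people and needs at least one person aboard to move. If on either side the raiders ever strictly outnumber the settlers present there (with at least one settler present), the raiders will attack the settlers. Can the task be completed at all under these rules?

Yes

1. 2 raiders → the island.  (the mainland: 5S 3R; the island: 0S 2R)
2. 1 raider ← the mainland.  (the mainland: 5S 4R; the island: 0S 1R)
3. 3 raiders → the island.  (the mainland: 5S 1R; the island: 0S 4R)
4. 1 raider ← the mainland.  (the mainland: 5S 2R; the island: 0S 3R)
5. 3 settlers → the island.  (the mainland: 2S 2R; the island: 3S 3R)
6. 1 settler and 1 raider ← the mainland.  (the mainland: 3S 3R; the island: 2S 2R)
7. 3 settlers → the island.  (the mainland: 0S 3R; the island: 5S 2R)
8. 1 raider ← the mainland.  (the mainland: 0S 4R; the island: 5S 1R)
9. 2 raiders → the island.  (the mainland: 0S 2R; the island: 5S 3R)
10. 1 raider ← the mainland.  (the mainland: 0S 3R; the island: 5S 2R)
11. 3 raiders → the island.  (the mainland: 0S 0R; the island: 5S 5R)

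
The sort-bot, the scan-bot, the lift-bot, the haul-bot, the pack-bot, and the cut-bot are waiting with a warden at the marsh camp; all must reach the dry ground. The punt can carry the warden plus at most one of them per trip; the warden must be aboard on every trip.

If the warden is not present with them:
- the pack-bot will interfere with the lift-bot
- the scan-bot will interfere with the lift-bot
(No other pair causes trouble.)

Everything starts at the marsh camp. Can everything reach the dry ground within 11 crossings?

No

Counting alone: the warden can take at most 1 across per trip to the dry ground, so moving all 6 needs at least 6 loaded trips out, with a return between consecutive ones — at least 11 crossings.
The safety rule pushes this higher. Following every safe sequence of crossings, the most of the 6 that can be at the dry ground as the punt arrives there on crossing 11 is 5 — never all 6.
So the move cannot be finished within 11 crossings. (The shortest complete plan takes 13:)
1. Warden goes to the dry ground with the lift-bot.
2. Warden goes back to the marsh camp alone.
3. Warden goes to the dry ground with the sort-bot.
4. Warden goes back to the marsh camp alone.
5. Warden goes to the dry ground with the scan-bot.
6. Warden goes back to the marsh camp with the lift-bot.
7. Warden goes to the dry ground with the pack-bot.
8. Warden goes back to the marsh camp alone.
9. Warden goes to the dry ground with the haul-bot.
10. Warden goes back to the marsh camp alone.
11. Warden goes to the dry ground with the cut-bot.
12. Warden goes back to the marsh camp alone.
13. Warden goes to the dry ground with the lift-bot.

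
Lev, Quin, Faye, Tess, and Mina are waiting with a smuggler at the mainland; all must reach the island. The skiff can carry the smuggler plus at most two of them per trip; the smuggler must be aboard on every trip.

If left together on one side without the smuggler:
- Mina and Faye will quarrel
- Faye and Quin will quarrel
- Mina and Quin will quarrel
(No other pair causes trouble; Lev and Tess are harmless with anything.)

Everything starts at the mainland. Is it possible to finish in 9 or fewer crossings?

Yes

Yes — this plan uses 7 crossings (≤ 9):
1. Smuggler goes to the island with Faye and Quin.  [the mainland: Lev, Mina, Tess | the island: Faye, Quin]
2. Smuggler goes back to the mainland with Quin.  [the mainland: Lev, Mina, Quin, Tess | the island: Faye]
3. Smuggler goes to the island with Lev and Quin.  [the mainland: Mina, Tess | the island: Faye, Lev, Quin]
4. Smuggler goes back to the mainland with Quin.  [the mainland: Mina, Quin, Tess | the island: Faye, Lev]
5. Smuggler goes to the island with Quin and Tess.  [the mainland: Mina | the island: Faye, Lev, Quin, Tess]
6. Smuggler goes back to the mainland with Quin.  [the mainland: Mina, Quin | the island: Faye, Lev, Tess]
7. Smuggler goes to the island with Mina and Quin.  [the mainland: — | the island: Faye, Lev, Mina, Quin, Tess]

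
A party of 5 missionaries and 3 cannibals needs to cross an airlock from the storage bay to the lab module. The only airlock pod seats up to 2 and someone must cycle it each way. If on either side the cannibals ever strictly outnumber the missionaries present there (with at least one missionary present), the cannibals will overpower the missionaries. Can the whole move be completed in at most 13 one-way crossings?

Yes — this plan uses 13 crossings (≤ 13):
1. 2 cannibals → the lab module.  (the storage bay: 5M 1C; the lab module: 0M 2C)
2. 1 cannibal ← the storage bay.  (the storage bay: 5M 2C; the lab module: 0M 1C)
3. 2 cannibals → the lab module.  (the storage bay: 5M 0C; the lab module: 0M 3C)
4. 1 cannibal ← the storage bay.  (the storage bay: 5M 1C; the lab module: 0M 2C)
5. 2 missionaries → the lab module.  (the storage bay: 3M 1C; the lab module: 2M 2C)
6. 1 cannibal ← the storage bay.  (the storage bay: 3M 2C; the lab module: 2M 1C)
7. 1 missionary and 1 cannibal → the lab module.  (the storage bay: 2M 1C; the lab module: 3M 2C)
8. 1 cannibal ← the storage bay.  (the storage bay: 2M 2C; the lab module: 3M 1C)
9. 2 cannibals → the lab module.  (the storage bay: 2M 0C; the lab module: 3M 3C)
10. 1 cannibal ← the storage bay.  (the storage bay: 2M 1C; the lab module: 3M 2C)
11. 1 missionary and 1 cannibal → the lab module.  (the storage bay: 1M 0C; the lab module: 4M 3C)
12. 1 cannibal ← the storage bay.  (the storage bay: 1M 1C; the lab module: 4M 2C)
13. 1 missionary and 1 cannibal → the lab module.  (the storage bay: 0M 0C; the lab module: 5M 3C)

Yes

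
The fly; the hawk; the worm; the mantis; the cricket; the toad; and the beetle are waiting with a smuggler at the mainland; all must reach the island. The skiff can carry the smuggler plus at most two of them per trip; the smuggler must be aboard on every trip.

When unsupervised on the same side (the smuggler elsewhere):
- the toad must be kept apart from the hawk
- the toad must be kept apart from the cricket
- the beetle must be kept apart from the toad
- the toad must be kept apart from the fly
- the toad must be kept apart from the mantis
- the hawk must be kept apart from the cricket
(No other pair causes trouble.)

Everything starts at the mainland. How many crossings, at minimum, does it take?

Counting alone: the smuggler can take at most 2 across per trip to the island, so moving all 7 needs at least 4 loaded trips out, with a return between consecutive ones — at least 7 crossings.
The safety rule pushes this higher. Following every safe sequence of crossings, the most of the 7 that can be at the island as the skiff arrives there on crossings 7, 9 is 5, 6 respectively — never all 7.
So no plan with fewer than 11 crossings exists, and this one achieves 11:
1. Smuggler goes to the island with the hawk and the toad.  [the mainland: the beetle, the cricket, the fly, the mantis, the worm | the island: the hawk, the toad]
2. Smuggler goes back to the mainland with the hawk.  [the mainland: the beetle, the cricket, the fly, the hawk, the mantis, the worm | the island: the toad]
3. Smuggler goes to the island with the fly and the hawk.  [the mainland: the beetle, the cricket, the mantis, the worm | the island: the fly, the hawk, the toad]
4. Smuggler goes back to the mainland with the toad.  [the mainland: the beetle, the cricket, the mantis, the toad, the worm | the island: the fly, the hawk]
5. Smuggler goes to the island with the toad and the worm.  [the mainland: the beetle, the cricket, the mantis | the island: the fly, the hawk, the toad, the worm]
6. Smuggler goes back to the mainland with the toad.  [the mainland: the beetle, the cricket, the mantis, the toad | the island: the fly, the hawk, the worm]
7. Smuggler goes to the island with the mantis and the toad.  [the mainland: the beetle, the cricket | the island: the fly, the hawk, the mantis, the toad, the worm]
8. Smuggler goes back to the mainland with the toad.  [the mainland: the beetle, the cricket, the toad | the island: the fly, the hawk, the mantis, the worm]
9. Smuggler goes to the island with the beetle and the cricket.  [the mainland: the toad | the island: the beetle, the cricket, the fly, the hawk, the mantis, the worm]
10. Smuggler goes back to the mainland with the hawk.  [the mainland: the hawk, the toad | the island: the beetle, the cricket, the fly, the mantis, the worm]
11. Smuggler goes to the island with the hawk and the toad.  [the mainland: — | the island: the beetle, the cricket, the fly, the hawk, the mantis, the toad, the worm]

11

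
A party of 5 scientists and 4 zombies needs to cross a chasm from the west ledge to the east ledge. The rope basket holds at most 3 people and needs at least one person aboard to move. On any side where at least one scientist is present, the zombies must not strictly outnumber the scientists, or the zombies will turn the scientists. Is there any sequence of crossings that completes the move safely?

Yes

1. 3 zombies → the east ledge.  (the west ledge: 5S 1Z; the east ledge: 0S 3Z)
2. 1 zombie ← the west ledge.  (the west ledge: 5S 2Z; the east ledge: 0S 2Z)
3. 3 scientists → the east ledge.  (the west ledge: 2S 2Z; the east ledge: 3S 2Z)
4. 1 scientist ← the west ledge.  (the west ledge: 3S 2Z; the east ledge: 2S 2Z)
5. 2 scientists and 1 zombie → the east ledge.  (the west ledge: 1S 1Z; the east ledge: 4S 3Z)
6. 1 scientist ← the west ledge.  (the west ledge: 2S 1Z; the east ledge: 3S 3Z)
7. 2 scientists and 1 zombie → the east ledge.  (the west ledge: 0S 0Z; the east ledge: 5S 4Z)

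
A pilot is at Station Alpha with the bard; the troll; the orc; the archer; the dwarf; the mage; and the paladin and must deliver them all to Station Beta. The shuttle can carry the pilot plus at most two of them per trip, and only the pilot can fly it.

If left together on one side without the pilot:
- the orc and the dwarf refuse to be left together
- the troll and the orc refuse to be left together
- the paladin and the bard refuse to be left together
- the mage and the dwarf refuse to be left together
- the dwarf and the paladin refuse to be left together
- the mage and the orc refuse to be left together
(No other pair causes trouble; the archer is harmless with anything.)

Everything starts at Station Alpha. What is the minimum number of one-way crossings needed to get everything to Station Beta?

impossible

Whatever the first load, the items left behind include a forbidden pair without the pilot. No opening move is safe, so no plan exists.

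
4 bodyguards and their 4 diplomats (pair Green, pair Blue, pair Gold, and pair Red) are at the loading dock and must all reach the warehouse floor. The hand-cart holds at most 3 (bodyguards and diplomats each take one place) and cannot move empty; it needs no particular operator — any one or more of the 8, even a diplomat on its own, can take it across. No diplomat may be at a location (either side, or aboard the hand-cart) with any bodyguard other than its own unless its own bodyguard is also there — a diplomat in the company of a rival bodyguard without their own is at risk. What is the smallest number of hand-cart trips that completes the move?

Counting alone: each trip to the warehouse floor takes at most 3 across and each return brings at least 1 back, so after t trips out (and t−1 returns) at most 3t − (t−1) of the 8 are across; that first reaches 8 at t = 4, so at least 7 crossings are needed.
The safety rule pushes this higher. Following every safe sequence of crossings, the most of the 8 that can be at the warehouse floor as the hand-cart arrives there on crossing 7 is 7 — never all 8.
So no plan with fewer than 9 crossings exists, and this one achieves 9:
1. bodyguard Green and diplomat Green cross → the warehouse floor.
2. bodyguard Green crosses ← the loading dock.
3. bodyguard Blue, bodyguard Green, and diplomat Blue cross → the warehouse floor.
4. bodyguard Green and diplomat Green cross ← the loading dock.
5. bodyguard Gold, bodyguard Green, and bodyguard Red cross → the warehouse floor.
6. diplomat Blue crosses ← the loading dock.
7. diplomat Blue and diplomat Green cross → the warehouse floor.
8. diplomat Green crosses ← the loading dock.
9. diplomat Gold, diplomat Green, and diplomat Red cross → the warehouse floor.

9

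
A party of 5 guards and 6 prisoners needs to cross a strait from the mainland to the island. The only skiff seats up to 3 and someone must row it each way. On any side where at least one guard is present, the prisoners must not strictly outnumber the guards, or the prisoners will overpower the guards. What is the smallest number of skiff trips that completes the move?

The prisoners already outnumber the guards at the mainland before anyone moves, so the starting position itself is disallowed.

impossible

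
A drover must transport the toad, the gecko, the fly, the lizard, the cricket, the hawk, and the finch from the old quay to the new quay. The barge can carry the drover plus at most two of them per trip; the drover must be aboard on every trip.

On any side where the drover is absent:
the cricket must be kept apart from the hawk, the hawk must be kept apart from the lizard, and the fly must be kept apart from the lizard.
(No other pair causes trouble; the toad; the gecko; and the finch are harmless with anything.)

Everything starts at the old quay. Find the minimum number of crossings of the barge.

7

Counting alone: the drover can take at most 2 across per trip to the new quay, so moving all 7 needs at least 4 loaded trips out, with a return between consecutive ones — at least 7 crossings.
The plan below uses exactly 7 crossings, so it is optimal:
1. Drover goes to the new quay with the fly and the hawk.  [the old quay: the cricket, the finch, the gecko, the lizard, the toad | the new quay: the fly, the hawk]
2. Drover goes back to the old quay alone.  [the old quay: the cricket, the finch, the gecko, the lizard, the toad | the new quay: the fly, the hawk]
3. Drover goes to the new quay with the toad.  [the old quay: the cricket, the finch, the gecko, the lizard | the new quay: the fly, the hawk, the toad]
4. Drover goes back to the old quay alone.  [the old quay: the cricket, the finch, the gecko, the lizard | the new quay: the fly, the hawk, the toad]
5. Drover goes to the new quay with the finch and the gecko.  [the old quay: the cricket, the lizard | the new quay: the finch, the fly, the gecko, the hawk, the toad]
6. Drover goes back to the old quay alone.  [the old quay: the cricket, the lizard | the new quay: the finch, the fly, the gecko, the hawk, the toad]
7. Drover goes to the new quay with the cricket and the lizard.  [the old quay: — | the new quay: the cricket, the finch, the fly, the gecko, the hawk, the lizard, the toad]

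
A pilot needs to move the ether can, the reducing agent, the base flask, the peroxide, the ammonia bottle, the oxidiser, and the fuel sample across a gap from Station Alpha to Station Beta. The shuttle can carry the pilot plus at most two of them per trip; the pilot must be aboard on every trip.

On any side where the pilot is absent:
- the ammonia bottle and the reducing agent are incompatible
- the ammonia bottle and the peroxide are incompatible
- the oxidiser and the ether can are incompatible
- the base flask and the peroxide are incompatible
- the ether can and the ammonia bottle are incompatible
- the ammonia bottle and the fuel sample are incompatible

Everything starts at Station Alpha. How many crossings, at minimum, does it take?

impossible

Whatever the first load, the items left behind include a forbidden pair without the pilot. No opening move is safe, so no plan exists.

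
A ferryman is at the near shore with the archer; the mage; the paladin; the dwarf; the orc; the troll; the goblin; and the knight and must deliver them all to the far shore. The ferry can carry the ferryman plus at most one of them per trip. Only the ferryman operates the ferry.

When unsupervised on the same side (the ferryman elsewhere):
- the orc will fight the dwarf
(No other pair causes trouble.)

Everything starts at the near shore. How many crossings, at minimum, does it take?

Counting alone: the ferryman can take at most 1 across per trip to the far shore, so moving all 8 needs at least 8 loaded trips out, with a return between consecutive ones — at least 15 crossings.
The plan below uses exactly 15 crossings, so it is optimal:
1. Ferryman goes to the far shore with the dwarf.  [the near shore: the archer, the goblin, the knight, the mage, the orc, the paladin, the troll | the far shore: the dwarf]
2. Ferryman goes back to the near shore alone.  [the near shore: the archer, the goblin, the knight, the mage, the orc, the paladin, the troll | the far shore: the dwarf]
3. Ferryman goes to the far shore with the archer.  [the near shore: the goblin, the knight, the mage, the orc, the paladin, the troll | the far shore: the archer, the dwarf]
4. Ferryman goes back to the near shore alone.  [the near shore: the goblin, the knight, the mage, the orc, the paladin, the troll | the far shore: the archer, the dwarf]
5. Ferryman goes to the far shore with the mage.  [the near shore: the goblin, the knight, the orc, the paladin, the troll | the far shore: the archer, the dwarf, the mage]
6. Ferryman goes back to the near shore alone.  [the near shore: the goblin, the knight, the orc, the paladin, the troll | the far shore: the archer, the dwarf, the mage]
7. Ferryman goes to the far shore with the paladin.  [the near shore: the goblin, the knight, the orc, the troll | the far shore: the archer, the dwarf, the mage, the paladin]
8. Ferryman goes back to the near shore alone.  [the near shore: the goblin, the knight, the orc, the troll | the far shore: the archer, the dwarf, the mage, the paladin]
9. Ferryman goes to the far shore with the troll.  [the near shore: the goblin, the knight, the orc | the far shore: the archer, the dwarf, the mage, the paladin, the troll]
10. Ferryman goes back to the near shore alone.  [the near shore: the goblin, the knight, the orc | the far shore: the archer, the dwarf, the mage, the paladin, the troll]
11. Ferryman goes to the far shore with the goblin.  [the near shore: the knight, the orc | the far shore: the archer, the dwarf, the goblin, the mage, the paladin, the troll]
12. Ferryman goes back to the near shore alone.  [the near shore: the knight, the orc | the far shore: the archer, the dwarf, the goblin, the mage, the paladin, the troll]
13. Ferryman goes to the far shore with the knight.  [the near shore: the orc | the far shore: the archer, the dwarf, the goblin, the knight, the mage, the paladin, the troll]
14. Ferryman goes back to the near shore alone.  [the near shore: the orc | the far shore: the archer, the dwarf, the goblin, the knight, the mage, the paladin, the troll]
15. Ferryman goes to the far shore with the orc.  [the near shore: — | the far shore: the archer, the dwarf, the goblin, the knight, the mage, the orc, the paladin, the troll]

15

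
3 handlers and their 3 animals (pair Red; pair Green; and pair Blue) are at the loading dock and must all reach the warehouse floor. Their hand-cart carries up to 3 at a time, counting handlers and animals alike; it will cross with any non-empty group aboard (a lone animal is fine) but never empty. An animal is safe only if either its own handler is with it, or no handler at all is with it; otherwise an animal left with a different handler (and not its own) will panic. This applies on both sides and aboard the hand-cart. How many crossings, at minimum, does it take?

Counting alone: each trip to the warehouse floor takes at most 3 across and each return brings at least 1 back, so after t trips out (and t−1 returns) at most 3t − (t−1) of the 6 are across; that first reaches 6 at t = 3, so at least 5 crossings are needed.
The plan below uses exactly 5 crossings, so it is optimal:
1. animal Red and handler Red cross → the warehouse floor.
2. handler Red crosses ← the loading dock.
3. handler Blue, handler Green, and handler Red cross → the warehouse floor.
4. animal Red crosses ← the loading dock.
5. animal Blue, animal Green, and animal Red cross → the warehouse floor.

5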